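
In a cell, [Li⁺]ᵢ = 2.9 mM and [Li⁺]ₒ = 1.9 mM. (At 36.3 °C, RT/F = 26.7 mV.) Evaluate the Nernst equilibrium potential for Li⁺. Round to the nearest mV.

E = (26.7/z) · ln([Li⁺]_out/[Li⁺]_in) with z = +1.
= (26.7/1) · ln(1.9/2.9) = 26.70 · ln(0.6552)
= 26.70 · (-0.4229) = -11.29 mV

-11 mV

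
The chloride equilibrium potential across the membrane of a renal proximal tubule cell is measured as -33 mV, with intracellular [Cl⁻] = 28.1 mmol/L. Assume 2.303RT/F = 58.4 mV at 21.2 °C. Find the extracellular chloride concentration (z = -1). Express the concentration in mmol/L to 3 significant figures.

Nernst: E = (58.4/-1) · log₁₀([out]/[in]), so log₁₀([out]/[in]) = -33.0 × -1 / 58.4 = 0.5651.
[out]/[in] = 10^(0.5651) = 3.673.
[out] = 3.673 × 28.1 = 103.2 mmol/L.

103 mmol/L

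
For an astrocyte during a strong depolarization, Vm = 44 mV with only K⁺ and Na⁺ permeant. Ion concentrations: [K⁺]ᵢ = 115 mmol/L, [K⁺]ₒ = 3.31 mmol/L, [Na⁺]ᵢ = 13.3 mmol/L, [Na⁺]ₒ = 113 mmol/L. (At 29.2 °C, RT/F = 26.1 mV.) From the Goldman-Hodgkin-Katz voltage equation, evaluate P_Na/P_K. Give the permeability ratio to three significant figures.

15.0

Let α = P_Na/P_K. GHK: Vm = 26.1·ln[(Kₒ + α·Naₒ)/(Kᵢ + α·Naᵢ)].
e^(Vm/26.1) = e^(44.0/26.1) = 5.3969
So 5.3969·(Kᵢ + α·Naᵢ) = Kₒ + α·Naₒ → α = (5.3969·115.0 − 3.31) / (113.0 − 5.3969·13.3)
α = (620.6 − 3.31) / (113.0 − 71.78) = 617.3/41.22 = 14.98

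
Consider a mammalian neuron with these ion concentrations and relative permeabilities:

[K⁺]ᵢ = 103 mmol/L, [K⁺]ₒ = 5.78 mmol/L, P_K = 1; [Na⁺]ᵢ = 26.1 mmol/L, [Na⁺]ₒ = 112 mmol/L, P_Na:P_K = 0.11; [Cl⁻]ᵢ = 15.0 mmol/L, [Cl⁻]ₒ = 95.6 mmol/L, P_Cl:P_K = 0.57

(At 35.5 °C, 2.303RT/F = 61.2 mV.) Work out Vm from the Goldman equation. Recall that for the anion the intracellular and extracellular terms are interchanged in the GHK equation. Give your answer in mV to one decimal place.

Vm = 61.2 · log₁₀[(Σ P·[cation]ₒ + Σ P·[anion]ᵢ) / (Σ P·[cation]ᵢ + Σ P·[anion]ₒ)]
Numerator = 1×5.78 + 0.11×112 + 0.57×15.0 = 26.65
Denominator = 1×103 + 0.11×26.1 + 0.57×95.6 = 160.4
Vm = 61.2 · log₁₀(0.16619) = 61.2 × (-0.7794) = -47.70 mV

-47.7 mV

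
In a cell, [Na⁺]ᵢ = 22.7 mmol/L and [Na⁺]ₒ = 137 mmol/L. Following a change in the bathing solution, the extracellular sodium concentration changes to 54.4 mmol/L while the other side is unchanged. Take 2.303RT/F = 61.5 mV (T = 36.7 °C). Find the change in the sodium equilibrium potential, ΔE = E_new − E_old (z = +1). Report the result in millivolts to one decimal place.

-24.7 mV

E_old = (61.5/1)·log₁₀(137/22.7) = 48.01 mV
E_new = (61.5/1)·log₁₀(54.4/22.7) = 23.34 mV
ΔE = 23.34 − (48.01) = -24.67 mV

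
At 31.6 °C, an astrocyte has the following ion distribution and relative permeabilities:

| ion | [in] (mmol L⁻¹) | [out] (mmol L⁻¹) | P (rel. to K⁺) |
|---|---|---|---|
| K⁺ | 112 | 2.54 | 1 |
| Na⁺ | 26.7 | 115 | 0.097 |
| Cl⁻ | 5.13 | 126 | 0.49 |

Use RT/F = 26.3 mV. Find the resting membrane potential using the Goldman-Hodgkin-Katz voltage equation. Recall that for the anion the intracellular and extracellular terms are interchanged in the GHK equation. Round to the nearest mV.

Vm = 26.3 · ln[(Σ P·[cation]ₒ + Σ P·[anion]ᵢ) / (Σ P·[cation]ᵢ + Σ P·[anion]ₒ)]
Numerator = 1×2.54 + 0.097×115 + 0.49×5.13 = 16.21
Denominator = 1×112 + 0.097×26.7 + 0.49×126 = 176.3
Vm = 26.3 · ln(0.091923) = 26.3 × (-2.3868) = -62.77 mV

-63 mV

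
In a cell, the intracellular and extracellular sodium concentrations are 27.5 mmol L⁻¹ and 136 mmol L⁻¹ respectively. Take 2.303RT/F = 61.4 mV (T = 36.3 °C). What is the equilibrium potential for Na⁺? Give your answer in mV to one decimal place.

42.6 mV

E = (61.4/z) · log₁₀([Na⁺]_out/[Na⁺]_in) with z = +1.
= (61.4/1) · log₁₀(136/27.5) = 61.40 · log₁₀(4.945)
= 61.40 · (0.6942) = 42.62 mV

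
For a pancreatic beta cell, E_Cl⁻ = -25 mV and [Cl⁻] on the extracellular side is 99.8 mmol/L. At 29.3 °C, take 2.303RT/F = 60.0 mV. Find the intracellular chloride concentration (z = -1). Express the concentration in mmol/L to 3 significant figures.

Nernst: E = (60.0/-1) · log₁₀([out]/[in]), so log₁₀([out]/[in]) = -25.0 × -1 / 60.0 = 0.4167.
[out]/[in] = 10^(0.4167) = 2.61.
[in] = 99.8 / 2.61 = 38.24 mmol/L.

38.2 mmol/L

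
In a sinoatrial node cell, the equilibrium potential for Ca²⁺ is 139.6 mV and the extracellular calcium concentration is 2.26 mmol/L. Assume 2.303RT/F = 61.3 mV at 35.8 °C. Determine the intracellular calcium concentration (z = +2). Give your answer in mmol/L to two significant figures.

0.000063 mmol/L

Nernst: E = (61.3/2) · log₁₀([out]/[in]), so log₁₀([out]/[in]) = 139.6 × 2 / 61.3 = 4.5546.
[out]/[in] = 10^(4.5546) = 3.586e+04.
[in] = 2.26 / 3.586e+04 = 6.302e-05 mmol/L.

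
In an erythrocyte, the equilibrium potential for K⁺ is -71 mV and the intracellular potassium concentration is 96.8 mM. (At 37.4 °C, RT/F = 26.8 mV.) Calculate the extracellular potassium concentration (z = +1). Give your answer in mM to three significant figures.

6.84 mM

Nernst: E = (26.8/1) · ln([out]/[in]), so ln([out]/[in]) = -71.0 × 1 / 26.8 = -2.6493.
[out]/[in] = e^(-2.6493) = 0.0707.
[out] = 0.0707 × 96.8 = 6.844 mM.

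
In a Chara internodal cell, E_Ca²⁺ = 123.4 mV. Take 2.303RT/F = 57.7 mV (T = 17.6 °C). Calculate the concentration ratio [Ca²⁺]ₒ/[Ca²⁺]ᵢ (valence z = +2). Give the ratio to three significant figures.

log₁₀([out]/[in]) = E·z/(57.7) = 123.4 × 2 / 57.7 = 4.2773
[out]/[in] = 10^(4.2773) = 1.894e+04

18900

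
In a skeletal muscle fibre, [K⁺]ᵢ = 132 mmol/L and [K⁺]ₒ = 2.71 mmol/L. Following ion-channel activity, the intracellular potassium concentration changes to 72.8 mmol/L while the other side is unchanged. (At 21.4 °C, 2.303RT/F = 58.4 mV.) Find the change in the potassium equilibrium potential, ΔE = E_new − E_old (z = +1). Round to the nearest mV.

15 mV

E_old = (58.4/1)·log₁₀(2.71/132) = -98.56 mV
E_new = (58.4/1)·log₁₀(2.71/72.8) = -83.46 mV
ΔE = -83.46 − (-98.56) = 15.09 mV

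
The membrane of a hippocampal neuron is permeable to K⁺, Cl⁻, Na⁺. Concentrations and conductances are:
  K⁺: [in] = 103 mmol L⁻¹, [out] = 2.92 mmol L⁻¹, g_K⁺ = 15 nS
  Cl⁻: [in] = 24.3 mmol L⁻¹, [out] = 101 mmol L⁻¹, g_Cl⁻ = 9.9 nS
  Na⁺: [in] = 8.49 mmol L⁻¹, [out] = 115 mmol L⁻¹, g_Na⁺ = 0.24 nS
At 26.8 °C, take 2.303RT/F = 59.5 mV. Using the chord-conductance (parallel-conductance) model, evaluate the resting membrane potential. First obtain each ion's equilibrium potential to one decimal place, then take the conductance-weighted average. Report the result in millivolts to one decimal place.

-68.8 mV

E_K⁺ = (59.5/1)·log₁₀(2.92/103) = -92.1 mV
E_Cl⁻ = (59.5/-1)·log₁₀(101/24.3) = -36.8 mV
E_Na⁺ = (59.5/1)·log₁₀(115/8.49) = 67.3 mV
Vm = (Σ gᵢEᵢ)/(Σ gᵢ) = (15·-92.1 + 9.9·-36.8 + 0.24·67.3) / (15 + 9.9 + 0.24)
= -1729.67 / 25.14 = -68.80 mV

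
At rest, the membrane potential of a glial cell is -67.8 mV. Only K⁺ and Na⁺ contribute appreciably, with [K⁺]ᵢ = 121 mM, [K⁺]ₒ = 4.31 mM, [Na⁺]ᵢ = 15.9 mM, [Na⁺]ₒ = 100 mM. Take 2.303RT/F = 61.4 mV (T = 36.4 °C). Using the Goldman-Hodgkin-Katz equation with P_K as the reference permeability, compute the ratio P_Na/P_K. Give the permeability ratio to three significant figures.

Let α = P_Na/P_K. GHK: Vm = 61.4·log₁₀[(Kₒ + α·Naₒ)/(Kᵢ + α·Naᵢ)].
10^(Vm/61.4) = 10^(-67.8/61.4) = 0.078662
So 0.078662·(Kᵢ + α·Naᵢ) = Kₒ + α·Naₒ → α = (0.078662·121.0 − 4.31) / (100.0 − 0.078662·15.9)
α = (9.518 − 4.31) / (100.0 − 1.251) = 5.208/98.75 = 0.05274

0.0527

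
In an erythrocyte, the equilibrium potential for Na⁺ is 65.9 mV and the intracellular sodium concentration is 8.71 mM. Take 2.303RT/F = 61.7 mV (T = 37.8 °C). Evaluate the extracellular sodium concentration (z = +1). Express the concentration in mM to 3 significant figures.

102 mM

Nernst: E = (61.7/1) · log₁₀([out]/[in]), so log₁₀([out]/[in]) = 65.9 × 1 / 61.7 = 1.0681.
[out]/[in] = 10^(1.0681) = 11.7.
[out] = 11.7 × 8.71 = 101.9 mM.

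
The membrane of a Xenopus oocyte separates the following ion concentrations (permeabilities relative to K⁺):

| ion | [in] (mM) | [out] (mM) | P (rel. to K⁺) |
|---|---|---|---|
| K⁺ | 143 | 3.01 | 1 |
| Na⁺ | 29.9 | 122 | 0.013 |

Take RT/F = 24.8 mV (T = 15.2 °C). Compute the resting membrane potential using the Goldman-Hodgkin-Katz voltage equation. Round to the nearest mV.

Vm = 24.8 · ln[(Σ P·[cation]ₒ + Σ P·[anion]ᵢ) / (Σ P·[cation]ᵢ + Σ P·[anion]ₒ)]
Numerator = 1×3.01 + 0.013×122 = 4.596
Denominator = 1×143 + 0.013×29.9 = 143.4
Vm = 24.8 · ln(0.032053) = 24.8 × (-3.4404) = -85.32 mV

-85 mV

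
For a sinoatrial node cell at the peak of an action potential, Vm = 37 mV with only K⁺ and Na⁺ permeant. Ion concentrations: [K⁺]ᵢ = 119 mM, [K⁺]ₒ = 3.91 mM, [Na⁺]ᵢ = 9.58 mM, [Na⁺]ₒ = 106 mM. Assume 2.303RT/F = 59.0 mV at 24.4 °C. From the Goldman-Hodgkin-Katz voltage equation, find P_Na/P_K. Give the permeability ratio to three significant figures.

Let α = P_Na/P_K. GHK: Vm = 59.0·log₁₀[(Kₒ + α·Naₒ)/(Kᵢ + α·Naᵢ)].
10^(Vm/59.0) = 10^(37.0/59.0) = 4.2376
So 4.2376·(Kᵢ + α·Naᵢ) = Kₒ + α·Naₒ → α = (4.2376·119.0 − 3.91) / (106.0 − 4.2376·9.58)
α = (504.3 − 3.91) / (106.0 − 40.6) = 500.4/65.4 = 7.65

7.65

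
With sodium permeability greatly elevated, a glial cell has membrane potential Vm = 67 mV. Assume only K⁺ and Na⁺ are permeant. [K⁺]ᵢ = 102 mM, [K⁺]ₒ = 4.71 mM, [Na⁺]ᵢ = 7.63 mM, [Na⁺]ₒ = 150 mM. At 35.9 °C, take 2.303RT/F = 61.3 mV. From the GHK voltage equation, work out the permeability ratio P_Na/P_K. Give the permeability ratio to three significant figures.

22.7

Let α = P_Na/P_K. GHK: Vm = 61.3·log₁₀[(Kₒ + α·Naₒ)/(Kᵢ + α·Naᵢ)].
10^(Vm/61.3) = 10^(67.0/61.3) = 12.388
So 12.388·(Kᵢ + α·Naᵢ) = Kₒ + α·Naₒ → α = (12.388·102.0 − 4.71) / (150.0 − 12.388·7.63)
α = (1264 − 4.71) / (150.0 − 94.52) = 1259/55.48 = 22.69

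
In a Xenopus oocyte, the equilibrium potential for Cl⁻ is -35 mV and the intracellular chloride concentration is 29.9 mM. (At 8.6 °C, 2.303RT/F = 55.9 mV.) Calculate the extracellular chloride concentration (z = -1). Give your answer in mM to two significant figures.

130 mM

Nernst: E = (55.9/-1) · log₁₀([out]/[in]), so log₁₀([out]/[in]) = -35.0 × -1 / 55.9 = 0.6261.
[out]/[in] = 10^(0.6261) = 4.228.
[out] = 4.228 × 29.9 = 126.4 mM.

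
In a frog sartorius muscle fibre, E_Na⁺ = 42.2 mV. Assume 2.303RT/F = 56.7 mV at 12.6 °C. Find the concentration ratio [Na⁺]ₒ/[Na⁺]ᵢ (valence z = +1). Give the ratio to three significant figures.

log₁₀([out]/[in]) = E·z/(56.7) = 42.2 × 1 / 56.7 = 0.7443
[out]/[in] = 10^(0.7443) = 5.55

5.55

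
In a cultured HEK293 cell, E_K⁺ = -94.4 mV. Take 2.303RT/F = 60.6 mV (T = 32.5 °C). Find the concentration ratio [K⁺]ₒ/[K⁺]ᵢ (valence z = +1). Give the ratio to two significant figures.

0.028

log₁₀([out]/[in]) = E·z/(60.6) = -94.4 × 1 / 60.6 = -1.5578
[out]/[in] = 10^(-1.5578) = 0.02768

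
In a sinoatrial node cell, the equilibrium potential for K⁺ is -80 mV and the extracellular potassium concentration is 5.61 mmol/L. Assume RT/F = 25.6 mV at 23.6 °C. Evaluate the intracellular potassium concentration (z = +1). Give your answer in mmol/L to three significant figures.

128 mmol/L

Nernst: E = (25.6/1) · ln([out]/[in]), so ln([out]/[in]) = -80.0 × 1 / 25.6 = -3.1250.
[out]/[in] = e^(-3.1250) = 0.04394.
[in] = 5.61 / 0.04394 = 127.7 mmol/L.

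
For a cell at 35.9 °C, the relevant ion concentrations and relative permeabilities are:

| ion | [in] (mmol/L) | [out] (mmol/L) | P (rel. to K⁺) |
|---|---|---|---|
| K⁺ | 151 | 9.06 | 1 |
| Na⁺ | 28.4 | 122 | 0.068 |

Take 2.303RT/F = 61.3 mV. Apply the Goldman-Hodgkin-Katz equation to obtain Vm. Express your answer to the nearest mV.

-58 mV

Vm = 61.3 · log₁₀[(Σ P·[cation]ₒ + Σ P·[anion]ᵢ) / (Σ P·[cation]ᵢ + Σ P·[anion]ₒ)]
Numerator = 1×9.06 + 0.068×122 = 17.36
Denominator = 1×151 + 0.068×28.4 = 152.9
Vm = 61.3 · log₁₀(0.11349) = 61.3 × (-0.9450) = -57.93 mV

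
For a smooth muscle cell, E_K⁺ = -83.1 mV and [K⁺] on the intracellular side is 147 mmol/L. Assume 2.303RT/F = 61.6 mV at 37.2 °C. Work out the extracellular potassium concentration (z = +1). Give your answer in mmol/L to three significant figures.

6.58 mmol/L

Nernst: E = (61.6/1) · log₁₀([out]/[in]), so log₁₀([out]/[in]) = -83.1 × 1 / 61.6 = -1.3490.
[out]/[in] = 10^(-1.3490) = 0.04477.
[out] = 0.04477 × 147 = 6.581 mmol/L.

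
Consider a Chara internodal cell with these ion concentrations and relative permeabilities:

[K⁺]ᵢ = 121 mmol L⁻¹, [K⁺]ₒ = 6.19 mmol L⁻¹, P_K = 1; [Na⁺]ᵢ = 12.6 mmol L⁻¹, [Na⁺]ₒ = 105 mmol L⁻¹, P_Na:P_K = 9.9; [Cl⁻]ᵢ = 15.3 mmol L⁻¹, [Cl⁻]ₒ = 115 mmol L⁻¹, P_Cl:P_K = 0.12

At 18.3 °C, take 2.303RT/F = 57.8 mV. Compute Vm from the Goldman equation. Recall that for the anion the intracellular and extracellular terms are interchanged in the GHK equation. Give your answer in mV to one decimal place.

Vm = 57.8 · log₁₀[(Σ P·[cation]ₒ + Σ P·[anion]ᵢ) / (Σ P·[cation]ᵢ + Σ P·[anion]ₒ)]
Numerator = 1×6.19 + 9.9×105 + 0.12×15.3 = 1048
Denominator = 1×121 + 9.9×12.6 + 0.12×115 = 259.5
Vm = 57.8 · log₁₀(4.0361) = 57.8 × (0.6060) = 35.02 mV

35.0 mV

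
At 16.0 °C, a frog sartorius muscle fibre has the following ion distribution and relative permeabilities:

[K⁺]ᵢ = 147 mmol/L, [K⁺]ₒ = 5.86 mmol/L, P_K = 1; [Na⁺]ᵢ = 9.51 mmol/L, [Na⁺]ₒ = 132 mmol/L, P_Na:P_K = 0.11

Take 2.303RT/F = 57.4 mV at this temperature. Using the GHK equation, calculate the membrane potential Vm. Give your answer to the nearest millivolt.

-49 mV

Vm = 57.4 · log₁₀[(Σ P·[cation]ₒ + Σ P·[anion]ᵢ) / (Σ P·[cation]ᵢ + Σ P·[anion]ₒ)]
Numerator = 1×5.86 + 0.11×132 = 20.38
Denominator = 1×147 + 0.11×9.51 = 148
Vm = 57.4 · log₁₀(0.13766) = 57.4 × (-0.8612) = -49.43 mV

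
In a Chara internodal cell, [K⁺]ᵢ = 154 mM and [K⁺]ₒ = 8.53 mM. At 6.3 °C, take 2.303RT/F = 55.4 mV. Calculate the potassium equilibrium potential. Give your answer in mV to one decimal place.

-69.6 mV

E = (55.4/z) · log₁₀([K⁺]_out/[K⁺]_in) with z = +1.
= (55.4/1) · log₁₀(8.53/154) = 55.40 · log₁₀(0.05539)
= 55.40 · (-1.2566) = -69.61 mV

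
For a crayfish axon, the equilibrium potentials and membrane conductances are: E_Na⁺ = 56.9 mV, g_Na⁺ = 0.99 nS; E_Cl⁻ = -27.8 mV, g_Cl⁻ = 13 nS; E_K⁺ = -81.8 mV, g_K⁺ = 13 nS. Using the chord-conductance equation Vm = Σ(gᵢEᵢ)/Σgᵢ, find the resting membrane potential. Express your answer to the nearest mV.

-51 mV

Σ gᵢEᵢ = 0.99·(56.9) + 13·(-27.8) + 13·(-81.8) = -1368.47
Σ gᵢ = 0.99 + 13 + 13 = 26.99
Vm = -1368.47 / 26.99 = -50.70 mV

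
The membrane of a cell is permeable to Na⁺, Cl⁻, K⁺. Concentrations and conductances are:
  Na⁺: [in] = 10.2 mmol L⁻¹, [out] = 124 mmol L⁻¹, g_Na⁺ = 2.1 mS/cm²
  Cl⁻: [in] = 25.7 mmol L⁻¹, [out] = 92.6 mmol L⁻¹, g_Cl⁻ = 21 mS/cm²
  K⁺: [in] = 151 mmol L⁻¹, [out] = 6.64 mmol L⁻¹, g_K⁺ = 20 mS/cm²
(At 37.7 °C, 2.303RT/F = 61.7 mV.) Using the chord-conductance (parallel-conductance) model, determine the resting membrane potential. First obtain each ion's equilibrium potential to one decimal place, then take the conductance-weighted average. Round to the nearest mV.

E_Na⁺ = (61.7/1)·log₁₀(124/10.2) = 66.9 mV
E_Cl⁻ = (61.7/-1)·log₁₀(92.6/25.7) = -34.3 mV
E_K⁺ = (61.7/1)·log₁₀(6.64/151) = -83.7 mV
Vm = (Σ gᵢEᵢ)/(Σ gᵢ) = (2.1·66.9 + 21·-34.3 + 20·-83.7) / (2.1 + 21 + 20)
= -2253.81 / 43.1 = -52.29 mV

-52 mV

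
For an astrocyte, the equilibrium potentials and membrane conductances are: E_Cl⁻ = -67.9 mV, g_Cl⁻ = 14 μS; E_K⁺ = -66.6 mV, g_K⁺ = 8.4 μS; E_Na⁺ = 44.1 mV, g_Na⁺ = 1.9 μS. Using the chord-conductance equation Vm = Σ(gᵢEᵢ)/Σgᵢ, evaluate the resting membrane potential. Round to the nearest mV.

-59 mV

Σ gᵢEᵢ = 14·(-67.9) + 8.4·(-66.6) + 1.9·(44.1) = -1426.25
Σ gᵢ = 14 + 8.4 + 1.9 = 24.3
Vm = -1426.25 / 24.3 = -58.69 mV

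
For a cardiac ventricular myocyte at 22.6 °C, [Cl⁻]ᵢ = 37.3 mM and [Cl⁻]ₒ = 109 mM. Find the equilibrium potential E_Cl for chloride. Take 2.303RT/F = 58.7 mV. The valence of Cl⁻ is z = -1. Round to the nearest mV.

-27 mV

E = (58.7/z) · log₁₀([Cl⁻]_out/[Cl⁻]_in) with z = -1.
For an anion, dividing by z = -1 reverses the sign.
= (58.7/-1) · log₁₀(109/37.3) = -58.70 · log₁₀(2.922)
= -58.70 · (0.4657) = -27.34 mV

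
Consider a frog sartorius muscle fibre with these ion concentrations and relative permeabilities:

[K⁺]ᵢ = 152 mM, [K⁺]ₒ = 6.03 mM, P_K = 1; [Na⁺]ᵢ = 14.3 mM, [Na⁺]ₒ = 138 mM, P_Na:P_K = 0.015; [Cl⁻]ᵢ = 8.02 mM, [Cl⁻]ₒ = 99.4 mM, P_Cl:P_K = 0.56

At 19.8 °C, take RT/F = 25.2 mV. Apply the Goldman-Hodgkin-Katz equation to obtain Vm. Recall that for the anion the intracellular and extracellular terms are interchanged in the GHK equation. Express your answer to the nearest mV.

-71 mV

Vm = 25.2 · ln[(Σ P·[cation]ₒ + Σ P·[anion]ᵢ) / (Σ P·[cation]ᵢ + Σ P·[anion]ₒ)]
Numerator = 1×6.03 + 0.015×138 + 0.56×8.02 = 12.59
Denominator = 1×152 + 0.015×14.3 + 0.56×99.4 = 207.9
Vm = 25.2 · ln(0.06057) = 25.2 × (-2.8040) = -70.66 mV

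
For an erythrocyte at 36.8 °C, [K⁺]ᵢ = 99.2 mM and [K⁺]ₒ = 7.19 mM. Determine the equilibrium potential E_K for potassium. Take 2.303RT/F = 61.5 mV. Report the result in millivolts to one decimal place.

-70.1 mV

E = (61.5/z) · log₁₀([K⁺]_out/[K⁺]_in) with z = +1.
= (61.5/1) · log₁₀(7.19/99.2) = 61.50 · log₁₀(0.07248)
= 61.50 · (-1.1398) = -70.10 mV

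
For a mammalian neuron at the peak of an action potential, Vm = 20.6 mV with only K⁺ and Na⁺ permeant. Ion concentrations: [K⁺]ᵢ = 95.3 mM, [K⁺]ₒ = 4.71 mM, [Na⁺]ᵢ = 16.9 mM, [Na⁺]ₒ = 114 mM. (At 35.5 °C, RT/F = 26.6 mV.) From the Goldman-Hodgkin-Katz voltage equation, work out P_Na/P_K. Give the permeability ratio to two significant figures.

Let α = P_Na/P_K. GHK: Vm = 26.6·ln[(Kₒ + α·Naₒ)/(Kᵢ + α·Naᵢ)].
e^(Vm/26.6) = e^(20.6/26.6) = 2.1694
So 2.1694·(Kᵢ + α·Naᵢ) = Kₒ + α·Naₒ → α = (2.1694·95.3 − 4.71) / (114.0 − 2.1694·16.9)
α = (206.7 − 4.71) / (114.0 − 36.66) = 202/77.34 = 2.612

2.6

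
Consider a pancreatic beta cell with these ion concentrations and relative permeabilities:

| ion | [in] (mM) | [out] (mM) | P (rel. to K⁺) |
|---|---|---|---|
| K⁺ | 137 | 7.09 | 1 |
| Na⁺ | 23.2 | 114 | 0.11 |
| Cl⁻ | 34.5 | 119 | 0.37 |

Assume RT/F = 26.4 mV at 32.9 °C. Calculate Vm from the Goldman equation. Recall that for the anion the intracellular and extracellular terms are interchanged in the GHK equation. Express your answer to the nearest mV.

Vm = 26.4 · ln[(Σ P·[cation]ₒ + Σ P·[anion]ᵢ) / (Σ P·[cation]ᵢ + Σ P·[anion]ₒ)]
Numerator = 1×7.09 + 0.11×114 + 0.37×34.5 = 32.4
Denominator = 1×137 + 0.11×23.2 + 0.37×119 = 183.6
Vm = 26.4 · ln(0.17646) = 26.4 × (-1.7347) = -45.79 mV

-46 mV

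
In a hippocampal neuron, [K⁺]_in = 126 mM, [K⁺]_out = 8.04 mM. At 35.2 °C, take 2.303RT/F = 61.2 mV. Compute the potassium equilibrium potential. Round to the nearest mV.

E = (61.2/z) · log₁₀([K⁺]_out/[K⁺]_in) with z = +1.
= (61.2/1) · log₁₀(8.04/126) = 61.20 · log₁₀(0.06381)
= 61.20 · (-1.1951) = -73.14 mV

-73 mV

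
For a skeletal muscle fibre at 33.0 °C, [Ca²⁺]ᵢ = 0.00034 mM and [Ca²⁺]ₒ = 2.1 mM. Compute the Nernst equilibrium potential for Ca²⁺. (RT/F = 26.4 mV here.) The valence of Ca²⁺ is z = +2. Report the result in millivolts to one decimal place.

115.2 mV

E = (26.4/z) · ln([Ca²⁺]_out/[Ca²⁺]_in) with z = +2.
= (26.4/2) · ln(2.1/0.00034) = 13.20 · ln(6176)
= 13.20 · (8.7285) = 115.22 mV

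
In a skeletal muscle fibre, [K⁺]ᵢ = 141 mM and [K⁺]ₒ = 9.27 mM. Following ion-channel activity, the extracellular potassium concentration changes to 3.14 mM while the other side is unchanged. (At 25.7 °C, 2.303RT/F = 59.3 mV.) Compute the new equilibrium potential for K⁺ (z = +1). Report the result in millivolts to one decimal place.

After the shift: [K⁺]_out = 3.14, [K⁺]_in = 141 mM.
E_new = (59.3/1)·log₁₀(3.14/141) = 59.30 · (-1.6523) = -97.98 mV

-98.0 mV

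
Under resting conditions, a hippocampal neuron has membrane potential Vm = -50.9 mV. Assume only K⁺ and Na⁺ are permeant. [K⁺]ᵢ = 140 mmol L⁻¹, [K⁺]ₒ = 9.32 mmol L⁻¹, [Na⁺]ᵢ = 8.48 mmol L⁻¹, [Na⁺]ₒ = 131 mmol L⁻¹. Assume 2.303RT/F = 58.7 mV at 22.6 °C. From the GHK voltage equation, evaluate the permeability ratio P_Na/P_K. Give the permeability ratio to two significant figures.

0.075

Let α = P_Na/P_K. GHK: Vm = 58.7·log₁₀[(Kₒ + α·Naₒ)/(Kᵢ + α·Naᵢ)].
10^(Vm/58.7) = 10^(-50.9/58.7) = 0.13579
So 0.13579·(Kᵢ + α·Naᵢ) = Kₒ + α·Naₒ → α = (0.13579·140.0 − 9.32) / (131.0 − 0.13579·8.48)
α = (19.01 − 9.32) / (131.0 − 1.152) = 9.691/129.8 = 0.07463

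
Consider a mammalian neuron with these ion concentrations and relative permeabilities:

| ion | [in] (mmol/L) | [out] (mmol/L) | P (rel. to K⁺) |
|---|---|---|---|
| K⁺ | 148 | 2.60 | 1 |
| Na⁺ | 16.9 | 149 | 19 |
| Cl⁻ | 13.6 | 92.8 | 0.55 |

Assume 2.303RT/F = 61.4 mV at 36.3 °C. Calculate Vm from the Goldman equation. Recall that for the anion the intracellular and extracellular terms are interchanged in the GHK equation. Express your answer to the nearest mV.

45 mV

Vm = 61.4 · log₁₀[(Σ P·[cation]ₒ + Σ P·[anion]ᵢ) / (Σ P·[cation]ᵢ + Σ P·[anion]ₒ)]
Numerator = 1×2.60 + 19×149 + 0.55×13.6 = 2841
Denominator = 1×148 + 19×16.9 + 0.55×92.8 = 520.1
Vm = 61.4 · log₁₀(5.4621) = 61.4 × (0.7374) = 45.27 mV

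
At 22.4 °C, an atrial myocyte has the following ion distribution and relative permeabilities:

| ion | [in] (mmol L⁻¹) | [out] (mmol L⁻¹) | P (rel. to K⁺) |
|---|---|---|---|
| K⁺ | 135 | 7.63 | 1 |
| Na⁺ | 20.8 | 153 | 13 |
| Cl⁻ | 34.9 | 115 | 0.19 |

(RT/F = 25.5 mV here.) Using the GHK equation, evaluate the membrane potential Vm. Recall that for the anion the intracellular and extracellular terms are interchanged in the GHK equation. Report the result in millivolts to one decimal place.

39.4 mV

Vm = 25.5 · ln[(Σ P·[cation]ₒ + Σ P·[anion]ᵢ) / (Σ P·[cation]ᵢ + Σ P·[anion]ₒ)]
Numerator = 1×7.63 + 13×153 + 0.19×34.9 = 2003
Denominator = 1×135 + 13×20.8 + 0.19×115 = 427.3
Vm = 25.5 · ln(4.6887) = 25.5 × (1.5452) = 39.40 mV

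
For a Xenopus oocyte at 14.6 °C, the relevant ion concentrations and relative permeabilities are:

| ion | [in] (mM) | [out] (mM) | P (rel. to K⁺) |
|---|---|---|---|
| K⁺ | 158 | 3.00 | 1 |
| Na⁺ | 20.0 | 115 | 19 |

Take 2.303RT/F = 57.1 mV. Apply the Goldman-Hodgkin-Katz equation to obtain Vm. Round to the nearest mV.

Vm = 57.1 · log₁₀[(Σ P·[cation]ₒ + Σ P·[anion]ᵢ) / (Σ P·[cation]ᵢ + Σ P·[anion]ₒ)]
Numerator = 1×3.00 + 19×115 = 2188
Denominator = 1×158 + 19×20.0 = 538
Vm = 57.1 · log₁₀(4.0669) = 57.1 × (0.6093) = 34.79 mV

35 mV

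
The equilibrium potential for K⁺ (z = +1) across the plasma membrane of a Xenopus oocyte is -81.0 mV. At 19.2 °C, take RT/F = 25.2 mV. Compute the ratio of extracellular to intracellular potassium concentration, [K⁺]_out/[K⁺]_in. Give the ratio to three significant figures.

0.0402

ln([out]/[in]) = E·z/(25.2) = -81.0 × 1 / 25.2 = -3.2143
[out]/[in] = e^(-3.2143) = 0.04018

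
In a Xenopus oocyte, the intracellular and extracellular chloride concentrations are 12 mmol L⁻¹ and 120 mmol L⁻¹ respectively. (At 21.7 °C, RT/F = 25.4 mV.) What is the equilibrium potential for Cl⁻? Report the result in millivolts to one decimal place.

-58.5 mV

E = (25.4/z) · ln([Cl⁻]_out/[Cl⁻]_in) with z = -1.
For an anion, dividing by z = -1 reverses the sign.
= (25.4/-1) · ln(120/12) = -25.40 · ln(10)
= -25.40 · (2.3026) = -58.49 mV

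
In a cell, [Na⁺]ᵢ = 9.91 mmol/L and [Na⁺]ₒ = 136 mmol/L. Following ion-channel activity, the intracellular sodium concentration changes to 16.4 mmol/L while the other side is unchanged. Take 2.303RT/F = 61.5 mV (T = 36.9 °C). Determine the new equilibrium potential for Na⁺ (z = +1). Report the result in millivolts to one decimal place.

After the shift: [Na⁺]_out = 136, [Na⁺]_in = 16.4 mmol/L.
E_new = (61.5/1)·log₁₀(136/16.4) = 61.50 · (0.9187) = 56.50 mV

56.5 mV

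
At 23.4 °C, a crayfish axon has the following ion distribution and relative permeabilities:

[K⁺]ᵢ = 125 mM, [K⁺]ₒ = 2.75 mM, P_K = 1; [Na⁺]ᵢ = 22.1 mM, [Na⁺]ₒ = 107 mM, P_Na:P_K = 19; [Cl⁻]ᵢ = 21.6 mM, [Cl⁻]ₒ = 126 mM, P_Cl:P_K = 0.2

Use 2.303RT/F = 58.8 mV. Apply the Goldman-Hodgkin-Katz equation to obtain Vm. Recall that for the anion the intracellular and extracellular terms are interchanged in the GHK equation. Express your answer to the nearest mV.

33 mV

Vm = 58.8 · log₁₀[(Σ P·[cation]ₒ + Σ P·[anion]ᵢ) / (Σ P·[cation]ᵢ + Σ P·[anion]ₒ)]
Numerator = 1×2.75 + 19×107 + 0.2×21.6 = 2040
Denominator = 1×125 + 19×22.1 + 0.2×126 = 570.1
Vm = 58.8 · log₁₀(3.5784) = 58.8 × (0.5537) = 32.56 mV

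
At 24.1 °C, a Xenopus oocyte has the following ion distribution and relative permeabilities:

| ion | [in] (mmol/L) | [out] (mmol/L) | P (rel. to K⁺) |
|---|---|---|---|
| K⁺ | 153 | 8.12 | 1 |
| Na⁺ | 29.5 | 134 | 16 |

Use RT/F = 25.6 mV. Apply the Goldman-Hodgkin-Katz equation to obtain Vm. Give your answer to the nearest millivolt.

Vm = 25.6 · ln[(Σ P·[cation]ₒ + Σ P·[anion]ᵢ) / (Σ P·[cation]ᵢ + Σ P·[anion]ₒ)]
Numerator = 1×8.12 + 16×134 = 2152
Denominator = 1×153 + 16×29.5 = 625
Vm = 25.6 · ln(3.4434) = 25.6 × (1.2365) = 31.65 mV

32 mV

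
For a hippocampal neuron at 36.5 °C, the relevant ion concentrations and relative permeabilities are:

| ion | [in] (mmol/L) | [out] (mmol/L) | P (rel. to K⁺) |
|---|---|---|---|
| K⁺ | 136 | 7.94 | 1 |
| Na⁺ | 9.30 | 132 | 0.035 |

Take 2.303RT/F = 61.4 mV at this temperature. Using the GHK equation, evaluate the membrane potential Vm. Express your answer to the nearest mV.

Vm = 61.4 · log₁₀[(Σ P·[cation]ₒ + Σ P·[anion]ᵢ) / (Σ P·[cation]ᵢ + Σ P·[anion]ₒ)]
Numerator = 1×7.94 + 0.035×132 = 12.56
Denominator = 1×136 + 0.035×9.30 = 136.3
Vm = 61.4 · log₁₀(0.092132) = 61.4 × (-1.0356) = -63.59 mV

-64 mV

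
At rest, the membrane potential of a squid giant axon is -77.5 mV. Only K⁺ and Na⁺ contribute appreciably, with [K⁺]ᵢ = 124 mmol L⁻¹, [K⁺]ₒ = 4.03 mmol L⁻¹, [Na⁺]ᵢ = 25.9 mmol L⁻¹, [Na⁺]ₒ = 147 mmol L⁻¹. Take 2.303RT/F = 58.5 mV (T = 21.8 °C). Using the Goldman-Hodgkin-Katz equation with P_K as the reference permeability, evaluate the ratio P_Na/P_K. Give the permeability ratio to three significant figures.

Let α = P_Na/P_K. GHK: Vm = 58.5·log₁₀[(Kₒ + α·Naₒ)/(Kᵢ + α·Naᵢ)].
10^(Vm/58.5) = 10^(-77.5/58.5) = 0.047338
So 0.047338·(Kᵢ + α·Naᵢ) = Kₒ + α·Naₒ → α = (0.047338·124.0 − 4.03) / (147.0 − 0.047338·25.9)
α = (5.87 − 4.03) / (147.0 − 1.226) = 1.84/145.8 = 0.01262

0.0126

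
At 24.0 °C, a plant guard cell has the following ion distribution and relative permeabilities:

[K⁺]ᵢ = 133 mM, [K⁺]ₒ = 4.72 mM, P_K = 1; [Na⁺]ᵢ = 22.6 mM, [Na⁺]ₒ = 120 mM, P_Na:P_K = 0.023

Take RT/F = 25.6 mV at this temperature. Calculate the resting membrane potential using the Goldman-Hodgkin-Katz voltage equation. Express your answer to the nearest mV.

Vm = 25.6 · ln[(Σ P·[cation]ₒ + Σ P·[anion]ᵢ) / (Σ P·[cation]ᵢ + Σ P·[anion]ₒ)]
Numerator = 1×4.72 + 0.023×120 = 7.48
Denominator = 1×133 + 0.023×22.6 = 133.5
Vm = 25.6 · ln(0.056022) = 25.6 × (-2.8820) = -73.78 mV

-74 mV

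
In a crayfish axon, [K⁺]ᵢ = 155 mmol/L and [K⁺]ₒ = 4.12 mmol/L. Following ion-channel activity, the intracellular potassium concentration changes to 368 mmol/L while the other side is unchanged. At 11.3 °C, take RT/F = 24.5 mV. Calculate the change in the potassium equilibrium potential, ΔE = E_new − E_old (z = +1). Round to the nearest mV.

E_old = (24.5/1)·ln(4.12/155) = -88.88 mV
E_new = (24.5/1)·ln(4.12/368) = -110.06 mV
ΔE = -110.06 − (-88.88) = -21.18 mV

-21 mV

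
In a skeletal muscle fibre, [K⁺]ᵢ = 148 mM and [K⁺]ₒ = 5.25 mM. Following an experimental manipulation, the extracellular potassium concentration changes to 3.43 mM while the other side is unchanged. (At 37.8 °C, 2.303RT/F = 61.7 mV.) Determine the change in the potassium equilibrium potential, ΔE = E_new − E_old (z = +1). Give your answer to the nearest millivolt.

-11 mV

E_old = (61.7/1)·log₁₀(5.25/148) = -89.47 mV
E_new = (61.7/1)·log₁₀(3.43/148) = -100.88 mV
ΔE = -100.88 − (-89.47) = -11.41 mV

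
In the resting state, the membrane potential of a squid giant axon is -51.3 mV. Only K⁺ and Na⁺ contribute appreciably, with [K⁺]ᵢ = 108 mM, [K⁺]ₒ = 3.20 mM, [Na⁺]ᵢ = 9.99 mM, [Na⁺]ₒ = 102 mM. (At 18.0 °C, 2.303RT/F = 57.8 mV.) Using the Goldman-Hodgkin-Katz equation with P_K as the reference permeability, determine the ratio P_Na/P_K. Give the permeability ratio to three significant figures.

Let α = P_Na/P_K. GHK: Vm = 57.8·log₁₀[(Kₒ + α·Naₒ)/(Kᵢ + α·Naᵢ)].
10^(Vm/57.8) = 10^(-51.3/57.8) = 0.12956
So 0.12956·(Kᵢ + α·Naᵢ) = Kₒ + α·Naₒ → α = (0.12956·108.0 − 3.2) / (102.0 − 0.12956·9.99)
α = (13.99 − 3.2) / (102.0 − 1.294) = 10.79/100.7 = 0.1072

0.107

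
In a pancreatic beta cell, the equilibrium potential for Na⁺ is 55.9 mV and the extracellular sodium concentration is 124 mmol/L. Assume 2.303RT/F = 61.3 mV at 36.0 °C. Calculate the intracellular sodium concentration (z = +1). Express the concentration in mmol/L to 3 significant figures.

15.2 mmol/L

Nernst: E = (61.3/1) · log₁₀([out]/[in]), so log₁₀([out]/[in]) = 55.9 × 1 / 61.3 = 0.9119.
[out]/[in] = 10^(0.9119) = 8.164.
[in] = 124 / 8.164 = 15.19 mmol/L.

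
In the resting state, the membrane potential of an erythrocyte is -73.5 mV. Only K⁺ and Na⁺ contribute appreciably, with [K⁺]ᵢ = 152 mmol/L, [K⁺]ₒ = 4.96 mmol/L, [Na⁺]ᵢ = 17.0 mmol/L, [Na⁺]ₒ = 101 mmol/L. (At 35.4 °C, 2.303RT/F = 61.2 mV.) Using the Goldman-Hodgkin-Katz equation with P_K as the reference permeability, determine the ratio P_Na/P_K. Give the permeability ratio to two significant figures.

0.046

Let α = P_Na/P_K. GHK: Vm = 61.2·log₁₀[(Kₒ + α·Naₒ)/(Kᵢ + α·Naᵢ)].
10^(Vm/61.2) = 10^(-73.5/61.2) = 0.062953
So 0.062953·(Kᵢ + α·Naᵢ) = Kₒ + α·Naₒ → α = (0.062953·152.0 − 4.96) / (101.0 − 0.062953·17.0)
α = (9.569 − 4.96) / (101.0 − 1.07) = 4.609/99.93 = 0.04612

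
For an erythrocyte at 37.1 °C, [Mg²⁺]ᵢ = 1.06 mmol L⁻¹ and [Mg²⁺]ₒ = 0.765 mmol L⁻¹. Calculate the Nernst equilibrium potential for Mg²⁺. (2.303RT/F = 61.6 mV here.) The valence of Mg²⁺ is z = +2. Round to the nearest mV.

E = (61.6/z) · log₁₀([Mg²⁺]_out/[Mg²⁺]_in) with z = +2.
= (61.6/2) · log₁₀(0.765/1.06) = 30.80 · log₁₀(0.7217)
= 30.80 · (-0.1416) = -4.36 mV

-4 mV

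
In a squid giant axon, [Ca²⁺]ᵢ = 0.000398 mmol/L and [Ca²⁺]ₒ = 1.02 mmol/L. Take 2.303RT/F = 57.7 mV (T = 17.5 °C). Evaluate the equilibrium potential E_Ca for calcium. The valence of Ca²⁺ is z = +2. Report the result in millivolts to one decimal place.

98.3 mV

E = (57.7/z) · log₁₀([Ca²⁺]_out/[Ca²⁺]_in) with z = +2.
= (57.7/2) · log₁₀(1.02/0.000398) = 28.85 · log₁₀(2563)
= 28.85 · (3.4087) = 98.34 mV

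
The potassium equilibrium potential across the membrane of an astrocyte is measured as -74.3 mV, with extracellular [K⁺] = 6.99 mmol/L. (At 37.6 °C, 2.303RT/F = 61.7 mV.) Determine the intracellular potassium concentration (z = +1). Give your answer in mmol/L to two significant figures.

110 mmol/L

Nernst: E = (61.7/1) · log₁₀([out]/[in]), so log₁₀([out]/[in]) = -74.3 × 1 / 61.7 = -1.2042.
[out]/[in] = 10^(-1.2042) = 0.06249.
[in] = 6.99 / 0.06249 = 111.9 mmol/L.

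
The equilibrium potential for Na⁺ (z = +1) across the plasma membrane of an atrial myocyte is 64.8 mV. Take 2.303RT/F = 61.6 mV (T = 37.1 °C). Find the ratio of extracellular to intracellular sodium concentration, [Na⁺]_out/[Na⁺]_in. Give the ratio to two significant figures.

11

log₁₀([out]/[in]) = E·z/(61.6) = 64.8 × 1 / 61.6 = 1.0519
[out]/[in] = 10^(1.0519) = 11.27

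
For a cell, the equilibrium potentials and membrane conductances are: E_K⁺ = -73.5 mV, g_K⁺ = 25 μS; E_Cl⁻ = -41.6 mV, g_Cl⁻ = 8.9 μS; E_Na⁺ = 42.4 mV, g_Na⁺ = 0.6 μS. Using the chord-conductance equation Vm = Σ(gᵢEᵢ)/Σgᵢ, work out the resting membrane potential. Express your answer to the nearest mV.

-63 mV

Σ gᵢEᵢ = 25·(-73.5) + 8.9·(-41.6) + 0.6·(42.4) = -2182.30
Σ gᵢ = 25 + 8.9 + 0.6 = 34.5
Vm = -2182.30 / 34.5 = -63.26 mV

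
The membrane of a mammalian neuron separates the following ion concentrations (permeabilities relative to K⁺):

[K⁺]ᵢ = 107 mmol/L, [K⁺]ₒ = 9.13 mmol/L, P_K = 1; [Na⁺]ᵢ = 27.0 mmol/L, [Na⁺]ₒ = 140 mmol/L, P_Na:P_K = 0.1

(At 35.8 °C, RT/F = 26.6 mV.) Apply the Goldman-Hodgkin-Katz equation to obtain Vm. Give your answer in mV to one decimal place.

Vm = 26.6 · ln[(Σ P·[cation]ₒ + Σ P·[anion]ᵢ) / (Σ P·[cation]ᵢ + Σ P·[anion]ₒ)]
Numerator = 1×9.13 + 0.1×140 = 23.13
Denominator = 1×107 + 0.1×27.0 = 109.7
Vm = 26.6 · ln(0.21085) = 26.6 × (-1.5566) = -41.41 mV

-41.4 mV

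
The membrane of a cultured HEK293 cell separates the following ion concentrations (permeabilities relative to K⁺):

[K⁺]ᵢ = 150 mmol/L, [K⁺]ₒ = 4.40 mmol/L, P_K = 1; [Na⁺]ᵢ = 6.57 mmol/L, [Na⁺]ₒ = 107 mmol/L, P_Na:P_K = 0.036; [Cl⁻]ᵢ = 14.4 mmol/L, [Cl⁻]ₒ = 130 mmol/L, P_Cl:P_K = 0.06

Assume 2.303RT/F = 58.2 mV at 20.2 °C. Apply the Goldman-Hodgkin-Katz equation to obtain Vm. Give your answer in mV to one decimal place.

Vm = 58.2 · log₁₀[(Σ P·[cation]ₒ + Σ P·[anion]ᵢ) / (Σ P·[cation]ᵢ + Σ P·[anion]ₒ)]
Numerator = 1×4.40 + 0.036×107 + 0.06×14.4 = 9.116
Denominator = 1×150 + 0.036×6.57 + 0.06×130 = 158
Vm = 58.2 · log₁₀(0.057683) = 58.2 × (-1.2390) = -72.11 mV

-72.1 mV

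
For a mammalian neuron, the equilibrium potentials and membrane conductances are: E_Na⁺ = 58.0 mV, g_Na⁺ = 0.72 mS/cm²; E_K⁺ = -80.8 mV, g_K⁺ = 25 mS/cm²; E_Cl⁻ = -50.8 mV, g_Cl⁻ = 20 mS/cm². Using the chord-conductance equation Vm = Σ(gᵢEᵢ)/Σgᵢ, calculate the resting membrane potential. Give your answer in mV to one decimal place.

Σ gᵢEᵢ = 0.72·(58.0) + 25·(-80.8) + 20·(-50.8) = -2994.24
Σ gᵢ = 0.72 + 25 + 20 = 45.72
Vm = -2994.24 / 45.72 = -65.49 mV

-65.5 mV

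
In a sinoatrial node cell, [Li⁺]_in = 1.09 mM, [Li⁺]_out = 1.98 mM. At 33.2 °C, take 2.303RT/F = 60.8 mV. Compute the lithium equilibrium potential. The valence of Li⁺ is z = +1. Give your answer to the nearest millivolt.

E = (60.8/z) · log₁₀([Li⁺]_out/[Li⁺]_in) with z = +1.
= (60.8/1) · log₁₀(1.98/1.09) = 60.80 · log₁₀(1.817)
= 60.80 · (0.2592) = 15.76 mV

16 mV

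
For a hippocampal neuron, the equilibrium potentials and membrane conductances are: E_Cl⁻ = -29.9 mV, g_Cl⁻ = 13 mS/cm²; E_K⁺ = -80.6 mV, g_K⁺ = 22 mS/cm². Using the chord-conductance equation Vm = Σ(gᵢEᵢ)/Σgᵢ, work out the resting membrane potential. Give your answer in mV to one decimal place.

-61.8 mV

Σ gᵢEᵢ = 13·(-29.9) + 22·(-80.6) = -2161.90
Σ gᵢ = 13 + 22 = 35
Vm = -2161.90 / 35 = -61.77 mV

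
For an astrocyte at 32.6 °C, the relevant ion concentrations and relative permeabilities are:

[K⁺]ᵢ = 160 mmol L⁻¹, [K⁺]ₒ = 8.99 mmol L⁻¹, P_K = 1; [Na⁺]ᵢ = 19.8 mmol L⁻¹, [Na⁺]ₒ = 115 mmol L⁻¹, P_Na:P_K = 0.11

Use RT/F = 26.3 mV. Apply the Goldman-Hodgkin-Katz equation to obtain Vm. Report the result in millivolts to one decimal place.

Vm = 26.3 · ln[(Σ P·[cation]ₒ + Σ P·[anion]ᵢ) / (Σ P·[cation]ᵢ + Σ P·[anion]ₒ)]
Numerator = 1×8.99 + 0.11×115 = 21.64
Denominator = 1×160 + 0.11×19.8 = 162.2
Vm = 26.3 · ln(0.13343) = 26.3 × (-2.0142) = -52.97 mV

-53.0 mV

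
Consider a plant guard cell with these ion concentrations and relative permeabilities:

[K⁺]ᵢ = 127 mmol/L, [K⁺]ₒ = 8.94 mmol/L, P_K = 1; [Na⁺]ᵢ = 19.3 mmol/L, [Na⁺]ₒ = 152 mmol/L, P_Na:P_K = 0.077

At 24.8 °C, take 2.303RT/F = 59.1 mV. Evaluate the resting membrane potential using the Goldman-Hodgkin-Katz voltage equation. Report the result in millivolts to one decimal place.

-46.9 mV

Vm = 59.1 · log₁₀[(Σ P·[cation]ₒ + Σ P·[anion]ᵢ) / (Σ P·[cation]ᵢ + Σ P·[anion]ₒ)]
Numerator = 1×8.94 + 0.077×152 = 20.64
Denominator = 1×127 + 0.077×19.3 = 128.5
Vm = 59.1 · log₁₀(0.16067) = 59.1 × (-0.7941) = -46.93 mV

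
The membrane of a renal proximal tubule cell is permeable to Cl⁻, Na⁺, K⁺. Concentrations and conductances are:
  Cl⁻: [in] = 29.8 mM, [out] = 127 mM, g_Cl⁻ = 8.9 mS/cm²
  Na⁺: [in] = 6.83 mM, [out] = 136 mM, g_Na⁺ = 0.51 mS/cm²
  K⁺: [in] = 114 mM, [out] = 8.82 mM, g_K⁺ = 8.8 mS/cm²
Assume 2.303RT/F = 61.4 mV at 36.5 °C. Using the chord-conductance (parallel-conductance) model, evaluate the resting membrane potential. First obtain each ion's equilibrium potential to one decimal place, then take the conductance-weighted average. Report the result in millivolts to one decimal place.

-49.6 mV

E_Cl⁻ = (61.4/-1)·log₁₀(127/29.8) = -38.7 mV
E_Na⁺ = (61.4/1)·log₁₀(136/6.83) = 79.8 mV
E_K⁺ = (61.4/1)·log₁₀(8.82/114) = -68.2 mV
Vm = (Σ gᵢEᵢ)/(Σ gᵢ) = (8.9·-38.7 + 0.51·79.8 + 8.8·-68.2) / (8.9 + 0.51 + 8.8)
= -903.89 / 18.21 = -49.64 mV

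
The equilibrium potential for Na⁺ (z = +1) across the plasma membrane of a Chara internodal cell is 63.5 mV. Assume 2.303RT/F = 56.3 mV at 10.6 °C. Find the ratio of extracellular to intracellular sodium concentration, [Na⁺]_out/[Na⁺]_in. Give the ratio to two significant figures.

13

log₁₀([out]/[in]) = E·z/(56.3) = 63.5 × 1 / 56.3 = 1.1279
[out]/[in] = 10^(1.1279) = 13.42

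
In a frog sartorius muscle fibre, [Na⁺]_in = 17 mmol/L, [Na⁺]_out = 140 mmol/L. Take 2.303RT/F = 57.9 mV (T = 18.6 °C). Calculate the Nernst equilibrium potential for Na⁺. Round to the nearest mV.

E = (57.9/z) · log₁₀([Na⁺]_out/[Na⁺]_in) with z = +1.
= (57.9/1) · log₁₀(140/17) = 57.90 · log₁₀(8.235)
= 57.90 · (0.9157) = 53.02 mV

53 mV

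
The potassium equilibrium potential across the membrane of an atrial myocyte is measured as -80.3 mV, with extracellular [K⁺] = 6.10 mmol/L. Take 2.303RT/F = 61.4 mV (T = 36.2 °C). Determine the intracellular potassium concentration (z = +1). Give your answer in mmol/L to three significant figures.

124 mmol/L

Nernst: E = (61.4/1) · log₁₀([out]/[in]), so log₁₀([out]/[in]) = -80.3 × 1 / 61.4 = -1.3078.
[out]/[in] = 10^(-1.3078) = 0.04922.
[in] = 6.10 / 0.04922 = 123.9 mmol/L.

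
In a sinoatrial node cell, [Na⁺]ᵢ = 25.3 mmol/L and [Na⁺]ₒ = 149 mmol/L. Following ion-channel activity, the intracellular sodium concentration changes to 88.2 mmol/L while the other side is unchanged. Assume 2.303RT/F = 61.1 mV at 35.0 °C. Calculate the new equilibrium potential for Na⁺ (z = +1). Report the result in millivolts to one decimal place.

13.9 mV

After the shift: [Na⁺]_out = 149, [Na⁺]_in = 88.2 mmol/L.
E_new = (61.1/1)·log₁₀(149/88.2) = 61.10 · (0.2277) = 13.91 mV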